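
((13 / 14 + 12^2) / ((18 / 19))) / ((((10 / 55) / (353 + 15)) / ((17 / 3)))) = 331615702 / 189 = 1754580.43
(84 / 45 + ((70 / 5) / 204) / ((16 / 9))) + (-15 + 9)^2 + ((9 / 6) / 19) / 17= 5877553 / 155040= 37.91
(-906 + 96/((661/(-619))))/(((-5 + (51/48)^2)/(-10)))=-1685222400/655051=-2572.66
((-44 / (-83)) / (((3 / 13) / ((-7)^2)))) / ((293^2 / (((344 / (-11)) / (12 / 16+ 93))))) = -3506048 / 8016150375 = -0.00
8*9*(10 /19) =720 /19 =37.89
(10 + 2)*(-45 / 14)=-270 / 7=-38.57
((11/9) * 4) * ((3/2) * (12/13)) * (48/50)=2112/325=6.50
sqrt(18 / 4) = 3 * sqrt(2) / 2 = 2.12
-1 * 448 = -448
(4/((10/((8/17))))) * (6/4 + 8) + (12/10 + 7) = 849/85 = 9.99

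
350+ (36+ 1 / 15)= 5791 / 15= 386.07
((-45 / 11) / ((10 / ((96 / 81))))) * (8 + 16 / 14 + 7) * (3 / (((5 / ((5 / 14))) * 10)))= -0.17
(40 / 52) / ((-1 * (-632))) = 5 / 4108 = 0.00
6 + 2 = 8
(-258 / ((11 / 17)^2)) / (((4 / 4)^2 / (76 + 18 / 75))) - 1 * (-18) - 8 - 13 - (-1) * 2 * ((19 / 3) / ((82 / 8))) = -46981.99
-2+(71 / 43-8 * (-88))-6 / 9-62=640.98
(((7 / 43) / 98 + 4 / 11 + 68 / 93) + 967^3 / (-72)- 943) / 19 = -92818141347563 / 140412888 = -661037.19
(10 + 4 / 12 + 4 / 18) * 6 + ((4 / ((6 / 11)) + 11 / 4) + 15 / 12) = 224 / 3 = 74.67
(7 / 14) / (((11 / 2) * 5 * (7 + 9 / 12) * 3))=4 / 5115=0.00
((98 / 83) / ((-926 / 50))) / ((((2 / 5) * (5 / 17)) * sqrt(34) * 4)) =-1225 * sqrt(34) / 307432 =-0.02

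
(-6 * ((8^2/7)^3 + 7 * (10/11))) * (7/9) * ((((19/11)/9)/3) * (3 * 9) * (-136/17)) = 294636192/5929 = 49694.08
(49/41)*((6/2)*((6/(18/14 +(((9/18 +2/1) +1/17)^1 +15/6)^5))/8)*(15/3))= 4383098559/1080519574196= 0.00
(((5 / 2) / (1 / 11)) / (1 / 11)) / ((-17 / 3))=-1815 / 34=-53.38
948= 948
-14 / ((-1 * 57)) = 14 / 57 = 0.25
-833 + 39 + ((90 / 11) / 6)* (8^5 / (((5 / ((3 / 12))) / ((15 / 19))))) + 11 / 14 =2840015 / 2926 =970.61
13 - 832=-819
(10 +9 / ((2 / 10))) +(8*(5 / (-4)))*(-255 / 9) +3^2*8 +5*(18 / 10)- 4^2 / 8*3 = 1240 / 3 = 413.33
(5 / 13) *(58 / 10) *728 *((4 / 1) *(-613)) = -3982048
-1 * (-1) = 1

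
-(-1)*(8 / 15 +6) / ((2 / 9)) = 147 / 5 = 29.40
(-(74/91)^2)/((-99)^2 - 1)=-1369/20288450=-0.00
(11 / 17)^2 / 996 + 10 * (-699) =-2012029439 / 287844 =-6990.00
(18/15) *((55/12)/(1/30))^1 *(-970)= -160050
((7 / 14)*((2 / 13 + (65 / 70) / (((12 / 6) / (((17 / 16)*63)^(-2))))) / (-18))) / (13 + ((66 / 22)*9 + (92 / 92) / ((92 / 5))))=-73919194 / 692357388723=-0.00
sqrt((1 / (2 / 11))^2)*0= 0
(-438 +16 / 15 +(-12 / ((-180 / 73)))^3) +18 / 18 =-1082258 / 3375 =-320.67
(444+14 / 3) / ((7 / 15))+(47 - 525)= 3384 / 7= 483.43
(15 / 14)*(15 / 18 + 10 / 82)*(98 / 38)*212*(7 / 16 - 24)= -164343725 / 12464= -13185.47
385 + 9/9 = 386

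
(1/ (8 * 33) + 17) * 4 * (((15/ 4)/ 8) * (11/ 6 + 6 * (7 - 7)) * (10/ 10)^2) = 22445/ 384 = 58.45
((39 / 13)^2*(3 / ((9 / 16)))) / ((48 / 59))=59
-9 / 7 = -1.29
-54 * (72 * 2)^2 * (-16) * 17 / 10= 152285184 / 5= 30457036.80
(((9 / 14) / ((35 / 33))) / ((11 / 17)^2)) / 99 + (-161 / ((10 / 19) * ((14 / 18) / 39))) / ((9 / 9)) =-454715328 / 29645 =-15338.69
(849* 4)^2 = 11532816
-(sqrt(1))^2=-1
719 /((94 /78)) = 28041 /47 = 596.62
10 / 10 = 1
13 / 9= 1.44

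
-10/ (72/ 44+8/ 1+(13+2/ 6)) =-165/ 379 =-0.44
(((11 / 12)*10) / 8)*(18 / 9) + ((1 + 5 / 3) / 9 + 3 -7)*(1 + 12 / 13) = -13565 / 2808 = -4.83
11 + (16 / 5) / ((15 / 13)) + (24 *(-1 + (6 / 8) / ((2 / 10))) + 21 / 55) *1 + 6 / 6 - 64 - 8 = 7553 / 825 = 9.16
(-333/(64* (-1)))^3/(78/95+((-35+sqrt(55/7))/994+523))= 2833967565547817265/10537943156677148672 - 777600795825* sqrt(385)/10537943156677148672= 0.27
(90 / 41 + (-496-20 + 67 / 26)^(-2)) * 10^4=160376498060000 / 7306027841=21951.26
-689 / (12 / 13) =-8957 / 12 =-746.42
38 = 38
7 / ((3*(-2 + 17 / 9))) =-21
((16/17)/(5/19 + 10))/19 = 16/3315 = 0.00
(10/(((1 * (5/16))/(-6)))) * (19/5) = -3648/5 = -729.60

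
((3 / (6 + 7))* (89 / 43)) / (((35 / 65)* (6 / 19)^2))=32129 / 3612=8.90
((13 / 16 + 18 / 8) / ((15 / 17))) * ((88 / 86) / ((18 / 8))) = 9163 / 5805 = 1.58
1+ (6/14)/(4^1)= 31/28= 1.11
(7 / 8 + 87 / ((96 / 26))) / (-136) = -23 / 128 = -0.18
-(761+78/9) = -769.67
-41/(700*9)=-41/6300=-0.01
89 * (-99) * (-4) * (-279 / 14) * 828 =-4070893464 / 7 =-581556209.14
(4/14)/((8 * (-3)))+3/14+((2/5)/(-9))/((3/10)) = 41/756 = 0.05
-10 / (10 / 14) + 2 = -12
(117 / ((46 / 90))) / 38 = 5265 / 874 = 6.02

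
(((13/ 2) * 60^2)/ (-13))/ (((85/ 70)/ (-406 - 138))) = 806400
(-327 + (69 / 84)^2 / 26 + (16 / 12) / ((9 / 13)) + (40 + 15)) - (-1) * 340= 38499275 / 550368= 69.95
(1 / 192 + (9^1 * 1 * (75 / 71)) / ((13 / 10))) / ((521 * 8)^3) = 1296923 / 12831755049664512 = 0.00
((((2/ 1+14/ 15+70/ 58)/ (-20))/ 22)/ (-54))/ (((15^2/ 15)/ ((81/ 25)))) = 1801/ 47850000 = 0.00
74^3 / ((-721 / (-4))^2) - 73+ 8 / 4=-30425127 / 519841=-58.53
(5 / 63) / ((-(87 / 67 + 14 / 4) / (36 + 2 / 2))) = -24790 / 40509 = -0.61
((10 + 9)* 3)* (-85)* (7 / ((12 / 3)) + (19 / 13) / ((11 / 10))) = -8532045 / 572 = -14916.16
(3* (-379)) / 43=-1137 / 43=-26.44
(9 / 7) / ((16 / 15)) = 1.21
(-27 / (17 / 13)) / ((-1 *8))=351 / 136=2.58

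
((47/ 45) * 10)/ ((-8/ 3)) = -47/ 12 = -3.92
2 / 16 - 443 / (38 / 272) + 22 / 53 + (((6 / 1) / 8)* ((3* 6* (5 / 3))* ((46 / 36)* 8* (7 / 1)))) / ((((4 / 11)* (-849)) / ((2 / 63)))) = -195167451281 / 61555896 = -3170.57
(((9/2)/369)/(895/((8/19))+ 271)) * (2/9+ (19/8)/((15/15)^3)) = 17/1286334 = 0.00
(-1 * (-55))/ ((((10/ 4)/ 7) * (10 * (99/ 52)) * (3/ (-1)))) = -364/ 135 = -2.70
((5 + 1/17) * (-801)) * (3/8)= -103329/68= -1519.54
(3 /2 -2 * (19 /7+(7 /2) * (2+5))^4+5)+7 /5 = -105357820889 /96040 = -1097020.21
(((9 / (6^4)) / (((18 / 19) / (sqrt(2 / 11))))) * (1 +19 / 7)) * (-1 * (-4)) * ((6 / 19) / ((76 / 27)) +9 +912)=2881853 * sqrt(22) / 316008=42.77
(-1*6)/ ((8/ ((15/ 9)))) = -5/ 4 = -1.25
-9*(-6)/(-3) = -18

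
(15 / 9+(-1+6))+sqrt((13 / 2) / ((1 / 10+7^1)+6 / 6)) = sqrt(65) / 9+20 / 3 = 7.56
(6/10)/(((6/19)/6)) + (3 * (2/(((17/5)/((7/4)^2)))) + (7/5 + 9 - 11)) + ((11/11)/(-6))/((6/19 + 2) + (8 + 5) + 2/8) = 39080591/2413320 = 16.19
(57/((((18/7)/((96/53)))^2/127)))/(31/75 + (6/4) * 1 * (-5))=-1513433600/2985967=-506.85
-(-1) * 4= 4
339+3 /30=3391 /10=339.10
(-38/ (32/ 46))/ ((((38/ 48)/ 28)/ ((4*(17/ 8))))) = -16422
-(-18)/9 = 2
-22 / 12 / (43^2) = -11 / 11094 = -0.00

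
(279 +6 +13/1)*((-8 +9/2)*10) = -10430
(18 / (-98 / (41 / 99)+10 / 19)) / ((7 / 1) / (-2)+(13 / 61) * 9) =427671 / 8874526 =0.05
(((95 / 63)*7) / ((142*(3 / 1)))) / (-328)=-95 / 1257552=-0.00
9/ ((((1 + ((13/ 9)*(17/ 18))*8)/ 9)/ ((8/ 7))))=52488/ 6755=7.77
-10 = -10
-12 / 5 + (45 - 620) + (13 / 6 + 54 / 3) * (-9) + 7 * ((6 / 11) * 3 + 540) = 333581 / 110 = 3032.55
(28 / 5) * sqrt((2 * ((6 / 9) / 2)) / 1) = 28 * sqrt(6) / 15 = 4.57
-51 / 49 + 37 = 1762 / 49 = 35.96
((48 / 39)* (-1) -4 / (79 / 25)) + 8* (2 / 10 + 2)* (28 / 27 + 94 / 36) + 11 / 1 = 10080991 / 138645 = 72.71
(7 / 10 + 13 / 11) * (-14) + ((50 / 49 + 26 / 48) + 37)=790171 / 64680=12.22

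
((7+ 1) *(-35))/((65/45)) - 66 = -3378/13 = -259.85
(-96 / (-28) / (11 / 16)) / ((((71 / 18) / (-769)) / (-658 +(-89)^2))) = -38605227264 / 5467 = -7061501.24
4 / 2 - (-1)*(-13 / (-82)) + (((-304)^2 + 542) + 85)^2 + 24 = 709873989763 / 82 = 8656999875.16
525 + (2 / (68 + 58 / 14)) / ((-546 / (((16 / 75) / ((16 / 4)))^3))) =4362134765561 / 8308828125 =525.00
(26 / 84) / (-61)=-0.01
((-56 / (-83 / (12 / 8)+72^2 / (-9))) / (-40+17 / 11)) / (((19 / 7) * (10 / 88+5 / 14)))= -664048 / 367866885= -0.00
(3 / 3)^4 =1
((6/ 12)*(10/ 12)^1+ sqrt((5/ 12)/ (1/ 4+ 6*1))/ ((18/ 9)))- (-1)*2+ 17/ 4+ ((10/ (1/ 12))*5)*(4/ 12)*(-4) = -2380/ 3+ sqrt(15)/ 30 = -793.20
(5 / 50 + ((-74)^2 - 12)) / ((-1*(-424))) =54641 / 4240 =12.89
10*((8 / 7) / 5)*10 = 160 / 7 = 22.86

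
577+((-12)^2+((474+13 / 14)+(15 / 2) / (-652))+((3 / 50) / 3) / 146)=19922306357 / 16658600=1195.92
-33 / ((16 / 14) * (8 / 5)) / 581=-165 / 5312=-0.03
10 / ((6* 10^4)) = 1 / 6000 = 0.00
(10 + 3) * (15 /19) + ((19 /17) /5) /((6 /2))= 50086 /4845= 10.34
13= 13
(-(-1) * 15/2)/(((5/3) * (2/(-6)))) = -27/2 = -13.50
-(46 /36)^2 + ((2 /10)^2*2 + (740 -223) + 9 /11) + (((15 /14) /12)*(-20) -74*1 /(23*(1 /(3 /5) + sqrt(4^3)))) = 213889179607 /416007900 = 514.15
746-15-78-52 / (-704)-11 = 113005 / 176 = 642.07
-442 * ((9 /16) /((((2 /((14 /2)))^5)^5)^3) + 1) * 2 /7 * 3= -14391598647477869710652527106116647383223013430521572316420369443225 /1057810092162800527867904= -13605087296957792984469730000000000000000000.00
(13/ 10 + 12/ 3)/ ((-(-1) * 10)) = 53/ 100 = 0.53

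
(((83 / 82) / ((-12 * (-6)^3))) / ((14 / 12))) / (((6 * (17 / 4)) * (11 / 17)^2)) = 1411 / 45006192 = 0.00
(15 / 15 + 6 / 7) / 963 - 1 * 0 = 13 / 6741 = 0.00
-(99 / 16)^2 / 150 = -3267 / 12800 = -0.26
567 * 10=5670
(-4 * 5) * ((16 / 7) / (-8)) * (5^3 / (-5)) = -1000 / 7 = -142.86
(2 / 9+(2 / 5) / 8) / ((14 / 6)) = 7 / 60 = 0.12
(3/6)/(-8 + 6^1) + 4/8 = 1/4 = 0.25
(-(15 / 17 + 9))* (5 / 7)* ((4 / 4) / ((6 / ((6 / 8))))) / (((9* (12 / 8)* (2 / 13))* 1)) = -65 / 153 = -0.42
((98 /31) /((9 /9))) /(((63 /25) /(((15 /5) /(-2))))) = -1.88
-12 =-12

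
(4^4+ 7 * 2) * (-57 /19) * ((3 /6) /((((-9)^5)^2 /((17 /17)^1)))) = -5 /43046721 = -0.00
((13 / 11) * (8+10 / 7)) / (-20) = -39 / 70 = -0.56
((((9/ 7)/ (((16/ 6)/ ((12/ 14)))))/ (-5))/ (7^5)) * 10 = -0.00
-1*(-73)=73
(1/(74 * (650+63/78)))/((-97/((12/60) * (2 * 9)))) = -234/303647345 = -0.00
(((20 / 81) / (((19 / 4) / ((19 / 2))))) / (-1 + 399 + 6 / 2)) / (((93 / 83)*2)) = 1660 / 3020733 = 0.00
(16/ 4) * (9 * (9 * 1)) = 324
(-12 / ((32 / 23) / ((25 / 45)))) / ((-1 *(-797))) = -115 / 19128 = -0.01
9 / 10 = 0.90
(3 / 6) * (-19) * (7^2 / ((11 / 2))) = -931 / 11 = -84.64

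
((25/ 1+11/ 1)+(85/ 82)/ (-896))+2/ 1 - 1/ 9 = 25053187/ 661248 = 37.89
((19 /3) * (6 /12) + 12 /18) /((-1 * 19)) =-23 /114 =-0.20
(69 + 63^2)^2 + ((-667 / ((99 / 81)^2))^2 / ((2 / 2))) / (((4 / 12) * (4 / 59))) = 1471560283449 / 58564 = 25127386.85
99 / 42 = 33 / 14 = 2.36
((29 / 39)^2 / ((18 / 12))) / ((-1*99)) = -1682 / 451737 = -0.00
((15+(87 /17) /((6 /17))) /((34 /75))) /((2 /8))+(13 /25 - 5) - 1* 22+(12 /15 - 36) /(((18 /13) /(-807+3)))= 26358433 /1275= 20673.28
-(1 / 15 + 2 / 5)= -7 / 15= -0.47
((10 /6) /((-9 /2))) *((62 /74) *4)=-1.24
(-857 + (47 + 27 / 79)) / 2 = -63963 / 158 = -404.83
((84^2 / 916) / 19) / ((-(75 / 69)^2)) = -933156 / 2719375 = -0.34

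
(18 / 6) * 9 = 27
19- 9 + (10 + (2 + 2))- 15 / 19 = 441 / 19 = 23.21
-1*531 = -531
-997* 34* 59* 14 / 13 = -27999748 / 13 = -2153826.77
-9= -9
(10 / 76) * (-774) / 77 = -1935 / 1463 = -1.32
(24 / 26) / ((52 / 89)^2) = 23763 / 8788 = 2.70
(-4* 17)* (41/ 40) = -697/ 10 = -69.70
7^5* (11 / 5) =184877 / 5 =36975.40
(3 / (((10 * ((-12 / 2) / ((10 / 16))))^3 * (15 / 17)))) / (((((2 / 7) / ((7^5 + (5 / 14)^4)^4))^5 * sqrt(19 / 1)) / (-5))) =2694661299119166714418626723493585914840930307113165185447729874058096923929416172521741298961373124914372629768554023870594009429591476098382769531776261256804819680606214281617 * sqrt(19) / 1568447305930601011109401169686510604229954750247597480515251742133895739979394619327446079504384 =7488779664778989046859669000000000000000000000000000000000000000000000000000000000.00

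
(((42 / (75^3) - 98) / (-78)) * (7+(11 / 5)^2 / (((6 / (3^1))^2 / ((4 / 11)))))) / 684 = 106804579 / 7815234375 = 0.01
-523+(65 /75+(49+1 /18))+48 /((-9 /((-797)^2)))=-304942897 /90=-3388254.41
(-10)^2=100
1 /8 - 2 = -15 /8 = -1.88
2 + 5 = 7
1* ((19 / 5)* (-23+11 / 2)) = -133 / 2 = -66.50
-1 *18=-18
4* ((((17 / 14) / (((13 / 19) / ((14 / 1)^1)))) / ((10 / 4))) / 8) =323 / 65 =4.97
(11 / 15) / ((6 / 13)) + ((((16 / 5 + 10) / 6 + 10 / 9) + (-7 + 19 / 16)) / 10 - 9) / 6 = 0.05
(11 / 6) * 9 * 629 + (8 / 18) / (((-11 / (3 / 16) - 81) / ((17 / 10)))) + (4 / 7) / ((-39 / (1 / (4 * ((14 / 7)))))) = 1978607752 / 190645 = 10378.49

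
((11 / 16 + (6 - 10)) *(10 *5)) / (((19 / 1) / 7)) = -9275 / 152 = -61.02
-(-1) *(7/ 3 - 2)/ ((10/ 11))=11/ 30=0.37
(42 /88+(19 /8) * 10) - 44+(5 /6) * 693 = 6135 /11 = 557.73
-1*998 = -998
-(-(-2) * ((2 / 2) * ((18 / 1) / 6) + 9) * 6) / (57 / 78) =-3744 / 19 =-197.05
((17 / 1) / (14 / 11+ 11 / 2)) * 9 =3366 / 149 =22.59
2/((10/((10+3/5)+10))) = 103/25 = 4.12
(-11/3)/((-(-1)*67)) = -11/201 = -0.05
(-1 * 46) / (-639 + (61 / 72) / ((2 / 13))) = 6624 / 91223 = 0.07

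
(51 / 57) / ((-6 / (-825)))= 4675 / 38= 123.03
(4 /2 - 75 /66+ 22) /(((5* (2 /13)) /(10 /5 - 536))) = -15871.94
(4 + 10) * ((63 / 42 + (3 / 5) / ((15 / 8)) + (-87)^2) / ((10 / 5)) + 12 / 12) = 2650487 / 50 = 53009.74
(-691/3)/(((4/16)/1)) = -2764/3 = -921.33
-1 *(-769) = 769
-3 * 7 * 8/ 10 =-16.80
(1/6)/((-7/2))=-1/21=-0.05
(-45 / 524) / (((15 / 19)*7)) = -57 / 3668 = -0.02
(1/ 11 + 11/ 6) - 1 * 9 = -467/ 66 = -7.08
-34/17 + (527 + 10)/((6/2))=177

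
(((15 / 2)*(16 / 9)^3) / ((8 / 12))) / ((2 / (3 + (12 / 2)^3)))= 186880 / 27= 6921.48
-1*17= -17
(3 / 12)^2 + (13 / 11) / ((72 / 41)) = 1165 / 1584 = 0.74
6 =6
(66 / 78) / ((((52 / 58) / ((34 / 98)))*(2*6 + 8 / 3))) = 1479 / 66248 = 0.02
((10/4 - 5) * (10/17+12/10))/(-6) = 38/51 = 0.75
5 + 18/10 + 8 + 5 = 99/5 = 19.80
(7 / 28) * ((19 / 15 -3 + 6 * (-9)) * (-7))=1463 / 15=97.53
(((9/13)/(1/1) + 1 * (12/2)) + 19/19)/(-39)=-100/507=-0.20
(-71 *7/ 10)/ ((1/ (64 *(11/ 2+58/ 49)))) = -148816/ 7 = -21259.43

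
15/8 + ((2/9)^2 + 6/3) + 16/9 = 3695/648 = 5.70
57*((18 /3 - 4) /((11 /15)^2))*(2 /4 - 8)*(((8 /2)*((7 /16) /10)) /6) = -89775 /1936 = -46.37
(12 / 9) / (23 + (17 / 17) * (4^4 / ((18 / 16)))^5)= 78732 / 36028797020322095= 0.00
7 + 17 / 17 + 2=10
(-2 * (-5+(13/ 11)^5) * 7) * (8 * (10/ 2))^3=388829952000/ 161051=2414328.08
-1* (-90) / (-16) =-45 / 8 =-5.62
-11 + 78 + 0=67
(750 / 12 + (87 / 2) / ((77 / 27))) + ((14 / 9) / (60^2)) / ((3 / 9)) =32330339 / 415800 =77.75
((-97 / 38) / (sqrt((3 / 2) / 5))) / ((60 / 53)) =-5141 * sqrt(30) / 6840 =-4.12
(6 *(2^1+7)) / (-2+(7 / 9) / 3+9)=729 / 98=7.44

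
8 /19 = 0.42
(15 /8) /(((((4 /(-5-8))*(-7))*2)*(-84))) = -65 /12544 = -0.01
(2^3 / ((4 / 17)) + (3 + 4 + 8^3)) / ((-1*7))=-79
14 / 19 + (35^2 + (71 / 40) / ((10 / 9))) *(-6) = -27963623 / 3800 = -7358.85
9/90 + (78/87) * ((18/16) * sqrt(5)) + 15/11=161/110 + 117 * sqrt(5)/116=3.72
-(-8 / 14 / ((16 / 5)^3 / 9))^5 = 1802032470703125 / 18922999734303981568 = 0.00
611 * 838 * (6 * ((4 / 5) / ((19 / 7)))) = 905463.41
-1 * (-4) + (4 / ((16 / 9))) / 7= 121 / 28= 4.32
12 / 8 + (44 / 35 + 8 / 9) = 2297 / 630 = 3.65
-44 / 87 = -0.51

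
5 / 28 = 0.18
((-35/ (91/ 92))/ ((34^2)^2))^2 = 13225/ 18862448120464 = 0.00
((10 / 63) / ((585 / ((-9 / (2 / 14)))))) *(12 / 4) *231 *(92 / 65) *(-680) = 1926848 / 169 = 11401.47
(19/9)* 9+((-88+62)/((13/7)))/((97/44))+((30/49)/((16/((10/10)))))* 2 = 241947/19012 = 12.73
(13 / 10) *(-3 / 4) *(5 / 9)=-13 / 24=-0.54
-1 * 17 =-17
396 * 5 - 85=1895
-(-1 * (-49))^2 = -2401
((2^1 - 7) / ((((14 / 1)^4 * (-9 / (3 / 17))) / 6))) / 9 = 5 / 2938824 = 0.00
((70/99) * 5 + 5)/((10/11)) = 169/18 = 9.39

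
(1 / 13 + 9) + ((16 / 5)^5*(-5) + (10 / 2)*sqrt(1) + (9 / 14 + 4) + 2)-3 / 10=-94259041 / 56875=-1657.30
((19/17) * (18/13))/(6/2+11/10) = 3420/9061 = 0.38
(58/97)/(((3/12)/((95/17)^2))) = 2093800/28033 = 74.69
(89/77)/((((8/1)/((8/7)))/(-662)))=-58918/539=-109.31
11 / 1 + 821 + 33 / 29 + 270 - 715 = 11256 / 29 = 388.14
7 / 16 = 0.44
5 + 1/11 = 56/11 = 5.09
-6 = -6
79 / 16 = 4.94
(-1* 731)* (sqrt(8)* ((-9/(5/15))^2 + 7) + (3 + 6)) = -1076032* sqrt(2) - 6579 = -1528318.05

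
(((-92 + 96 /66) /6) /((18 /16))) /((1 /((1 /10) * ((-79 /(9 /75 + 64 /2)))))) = 262280 /79497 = 3.30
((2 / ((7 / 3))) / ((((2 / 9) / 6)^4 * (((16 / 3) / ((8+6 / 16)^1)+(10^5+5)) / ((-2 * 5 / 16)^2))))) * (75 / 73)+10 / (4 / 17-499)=5038818081660655 / 2786994109672864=1.81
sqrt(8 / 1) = 2.83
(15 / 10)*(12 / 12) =3 / 2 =1.50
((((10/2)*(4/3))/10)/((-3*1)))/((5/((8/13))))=-16/585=-0.03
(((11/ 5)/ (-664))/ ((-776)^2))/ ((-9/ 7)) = 77/ 17993018880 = 0.00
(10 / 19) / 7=10 / 133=0.08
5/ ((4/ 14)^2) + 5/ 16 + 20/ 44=10915/ 176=62.02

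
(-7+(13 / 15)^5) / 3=-2.17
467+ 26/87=40655/87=467.30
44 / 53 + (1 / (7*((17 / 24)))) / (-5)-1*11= -321977 / 31535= -10.21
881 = 881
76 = 76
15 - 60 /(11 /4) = -75 /11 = -6.82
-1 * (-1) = 1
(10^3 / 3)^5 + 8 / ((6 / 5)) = 4115226337455.23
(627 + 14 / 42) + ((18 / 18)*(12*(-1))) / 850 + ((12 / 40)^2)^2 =319936931 / 510000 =627.33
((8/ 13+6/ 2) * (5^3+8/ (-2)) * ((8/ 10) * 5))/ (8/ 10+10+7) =113740/ 1157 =98.31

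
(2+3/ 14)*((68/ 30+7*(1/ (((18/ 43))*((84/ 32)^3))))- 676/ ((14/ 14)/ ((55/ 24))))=-5706458393/ 1666980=-3423.23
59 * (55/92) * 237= 769065/92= 8359.40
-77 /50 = -1.54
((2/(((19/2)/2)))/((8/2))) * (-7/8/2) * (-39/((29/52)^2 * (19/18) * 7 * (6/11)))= 1.43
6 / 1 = 6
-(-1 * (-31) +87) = -118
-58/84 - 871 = -36611/42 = -871.69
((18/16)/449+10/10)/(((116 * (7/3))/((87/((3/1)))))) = 10803/100576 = 0.11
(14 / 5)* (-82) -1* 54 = -1418 / 5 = -283.60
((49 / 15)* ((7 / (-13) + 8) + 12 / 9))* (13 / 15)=16807 / 675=24.90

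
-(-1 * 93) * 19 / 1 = 1767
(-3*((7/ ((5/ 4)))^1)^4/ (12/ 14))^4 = 21419073388872909199507456/ 152587890625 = 140372039361317.50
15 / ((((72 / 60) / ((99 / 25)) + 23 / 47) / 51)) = 1186515 / 1229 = 965.43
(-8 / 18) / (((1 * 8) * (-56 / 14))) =1 / 72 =0.01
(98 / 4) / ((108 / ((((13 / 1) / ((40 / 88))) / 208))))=539 / 17280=0.03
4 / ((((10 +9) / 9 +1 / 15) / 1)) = 90 / 49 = 1.84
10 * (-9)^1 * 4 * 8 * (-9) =25920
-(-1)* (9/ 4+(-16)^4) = 262153/ 4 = 65538.25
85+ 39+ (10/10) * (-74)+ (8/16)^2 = 201/4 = 50.25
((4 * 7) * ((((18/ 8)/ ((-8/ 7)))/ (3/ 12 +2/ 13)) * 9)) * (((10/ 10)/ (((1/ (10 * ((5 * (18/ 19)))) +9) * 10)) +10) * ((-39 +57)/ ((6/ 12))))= -3594689280/ 8119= -442750.25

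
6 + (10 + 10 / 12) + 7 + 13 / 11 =1651 / 66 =25.02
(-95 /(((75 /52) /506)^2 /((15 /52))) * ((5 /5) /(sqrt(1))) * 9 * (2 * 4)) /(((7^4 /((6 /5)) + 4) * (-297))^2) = -126464 /184632075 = -0.00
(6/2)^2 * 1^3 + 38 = 47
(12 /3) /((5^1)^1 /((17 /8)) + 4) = 17 /27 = 0.63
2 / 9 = 0.22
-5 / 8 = -0.62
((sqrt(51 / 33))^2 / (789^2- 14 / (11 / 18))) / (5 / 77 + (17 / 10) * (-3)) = -13090 / 26547676083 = -0.00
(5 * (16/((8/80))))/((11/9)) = 7200/11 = 654.55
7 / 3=2.33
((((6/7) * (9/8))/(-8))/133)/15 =-9/148960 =-0.00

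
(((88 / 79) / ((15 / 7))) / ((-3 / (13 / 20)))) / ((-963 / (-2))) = -4004 / 17117325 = -0.00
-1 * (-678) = 678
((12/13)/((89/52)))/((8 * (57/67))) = 134/1691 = 0.08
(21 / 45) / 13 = 7 / 195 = 0.04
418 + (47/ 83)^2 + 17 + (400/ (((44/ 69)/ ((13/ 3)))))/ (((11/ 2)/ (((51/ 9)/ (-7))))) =616908484/ 17504949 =35.24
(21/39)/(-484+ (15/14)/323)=-31654/28452229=-0.00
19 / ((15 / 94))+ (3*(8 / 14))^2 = 89674 / 735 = 122.01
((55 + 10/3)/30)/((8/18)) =35/8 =4.38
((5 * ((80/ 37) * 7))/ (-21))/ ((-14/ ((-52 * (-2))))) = 20800/ 777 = 26.77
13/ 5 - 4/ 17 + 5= 626/ 85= 7.36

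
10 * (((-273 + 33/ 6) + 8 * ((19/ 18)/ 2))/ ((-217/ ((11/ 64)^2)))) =409585/ 1142784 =0.36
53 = 53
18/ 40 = 9/ 20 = 0.45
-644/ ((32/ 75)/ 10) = -60375/ 4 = -15093.75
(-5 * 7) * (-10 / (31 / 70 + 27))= 24500 / 1921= 12.75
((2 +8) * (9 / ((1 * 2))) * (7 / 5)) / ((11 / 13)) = 819 / 11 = 74.45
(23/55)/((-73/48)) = -1104/4015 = -0.27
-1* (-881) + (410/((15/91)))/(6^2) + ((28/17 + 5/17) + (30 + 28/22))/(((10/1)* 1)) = 24068936/25245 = 953.41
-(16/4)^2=-16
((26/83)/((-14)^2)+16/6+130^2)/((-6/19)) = -7836719309/146412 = -53525.12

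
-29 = -29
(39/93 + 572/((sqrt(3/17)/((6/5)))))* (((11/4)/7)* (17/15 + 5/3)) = 143/310 + 6292* sqrt(51)/25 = 1797.82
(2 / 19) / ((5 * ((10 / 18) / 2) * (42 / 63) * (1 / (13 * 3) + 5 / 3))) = 351 / 5225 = 0.07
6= 6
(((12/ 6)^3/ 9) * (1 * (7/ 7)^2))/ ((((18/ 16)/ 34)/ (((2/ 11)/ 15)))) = 4352/ 13365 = 0.33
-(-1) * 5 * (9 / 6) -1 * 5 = 5 / 2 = 2.50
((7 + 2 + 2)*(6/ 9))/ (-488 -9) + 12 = 17870/ 1491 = 11.99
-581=-581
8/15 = 0.53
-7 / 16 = -0.44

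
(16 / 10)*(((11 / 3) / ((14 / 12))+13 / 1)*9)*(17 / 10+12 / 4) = 191196 / 175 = 1092.55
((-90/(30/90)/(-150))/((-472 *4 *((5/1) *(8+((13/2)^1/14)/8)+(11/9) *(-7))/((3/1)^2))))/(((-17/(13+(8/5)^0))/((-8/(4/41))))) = -5858244/320844655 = -0.02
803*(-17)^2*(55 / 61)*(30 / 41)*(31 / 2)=5935113525 / 2501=2373096.17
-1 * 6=-6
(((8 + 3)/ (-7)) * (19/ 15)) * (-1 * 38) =7942/ 105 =75.64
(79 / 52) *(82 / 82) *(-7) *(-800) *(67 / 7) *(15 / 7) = 15879000 / 91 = 174494.51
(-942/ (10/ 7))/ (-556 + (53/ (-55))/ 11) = 398937/ 336433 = 1.19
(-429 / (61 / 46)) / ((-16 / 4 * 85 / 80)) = 78936 / 1037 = 76.12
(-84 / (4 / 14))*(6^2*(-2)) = 21168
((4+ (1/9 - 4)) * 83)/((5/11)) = 913/45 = 20.29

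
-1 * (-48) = 48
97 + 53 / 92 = 8977 / 92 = 97.58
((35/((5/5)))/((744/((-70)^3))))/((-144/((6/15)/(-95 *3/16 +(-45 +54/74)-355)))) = -22209250/206666181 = -0.11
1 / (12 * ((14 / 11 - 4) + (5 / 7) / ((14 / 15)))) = -539 / 12690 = -0.04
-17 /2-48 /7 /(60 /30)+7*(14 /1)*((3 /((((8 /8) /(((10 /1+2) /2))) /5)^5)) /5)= 20003759833 /14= 1428839988.07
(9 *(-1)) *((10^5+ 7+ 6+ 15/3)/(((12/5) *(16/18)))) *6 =-20253645/8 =-2531705.62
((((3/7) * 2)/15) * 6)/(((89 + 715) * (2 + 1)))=1/7035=0.00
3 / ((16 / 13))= 39 / 16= 2.44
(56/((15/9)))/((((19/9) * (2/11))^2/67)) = 27580014/1805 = 15279.79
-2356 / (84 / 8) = -4712 / 21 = -224.38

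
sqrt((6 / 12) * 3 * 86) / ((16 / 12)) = 3 * sqrt(129) / 4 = 8.52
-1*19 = -19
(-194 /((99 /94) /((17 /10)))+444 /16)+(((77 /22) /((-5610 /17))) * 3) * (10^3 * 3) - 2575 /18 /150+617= 698539 /2970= 235.20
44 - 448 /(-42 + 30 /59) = 8384 /153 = 54.80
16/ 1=16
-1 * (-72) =72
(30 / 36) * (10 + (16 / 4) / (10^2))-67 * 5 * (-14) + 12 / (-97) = 13671887 / 2910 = 4698.24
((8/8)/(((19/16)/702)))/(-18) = -624/19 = -32.84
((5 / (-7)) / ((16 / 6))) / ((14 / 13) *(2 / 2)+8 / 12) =-585 / 3808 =-0.15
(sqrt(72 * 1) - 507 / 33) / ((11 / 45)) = -7605 / 121+270 * sqrt(2) / 11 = -28.14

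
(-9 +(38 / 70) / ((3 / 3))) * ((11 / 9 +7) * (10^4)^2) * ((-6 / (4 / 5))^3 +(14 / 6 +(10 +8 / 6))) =536483720000000 / 189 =2838538201058.20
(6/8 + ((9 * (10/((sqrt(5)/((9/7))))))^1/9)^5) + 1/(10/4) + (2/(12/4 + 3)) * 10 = 269/60 + 47239200 * sqrt(5)/16807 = 6289.37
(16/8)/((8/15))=15/4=3.75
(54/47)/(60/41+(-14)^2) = 1107/190256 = 0.01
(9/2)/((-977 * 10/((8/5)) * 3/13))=-78/24425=-0.00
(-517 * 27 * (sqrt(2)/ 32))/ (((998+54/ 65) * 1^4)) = -907335 * sqrt(2)/ 2077568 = -0.62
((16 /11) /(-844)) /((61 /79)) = -0.00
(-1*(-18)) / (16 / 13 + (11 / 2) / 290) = 15080 / 1047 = 14.40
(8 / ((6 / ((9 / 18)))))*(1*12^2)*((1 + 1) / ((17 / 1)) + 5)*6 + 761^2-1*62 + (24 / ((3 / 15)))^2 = 10138915 / 17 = 596406.76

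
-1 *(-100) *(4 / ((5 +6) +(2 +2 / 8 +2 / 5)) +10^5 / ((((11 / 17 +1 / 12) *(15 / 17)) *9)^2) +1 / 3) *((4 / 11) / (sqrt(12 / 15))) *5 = 486528806017000 *sqrt(5) / 1800079281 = 604368.65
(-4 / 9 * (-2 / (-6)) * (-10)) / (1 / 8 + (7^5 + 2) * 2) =64 / 1452303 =0.00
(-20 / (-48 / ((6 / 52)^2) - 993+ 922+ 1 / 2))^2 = 576 / 19456921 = 0.00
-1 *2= -2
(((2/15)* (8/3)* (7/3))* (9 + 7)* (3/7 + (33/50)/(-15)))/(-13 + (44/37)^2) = -117931136/267654375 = -0.44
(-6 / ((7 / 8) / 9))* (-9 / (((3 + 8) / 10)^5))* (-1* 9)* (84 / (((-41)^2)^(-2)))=-118654834694400000 / 161051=-736753169458.12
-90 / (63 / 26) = -260 / 7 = -37.14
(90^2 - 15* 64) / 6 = 1190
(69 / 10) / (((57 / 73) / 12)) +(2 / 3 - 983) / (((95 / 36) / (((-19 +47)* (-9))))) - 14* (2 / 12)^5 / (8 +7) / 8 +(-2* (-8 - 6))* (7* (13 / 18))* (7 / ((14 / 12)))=840040222331 / 8864640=94763.04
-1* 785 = -785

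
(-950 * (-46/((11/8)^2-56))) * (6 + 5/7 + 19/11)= -1817920000/266651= -6817.60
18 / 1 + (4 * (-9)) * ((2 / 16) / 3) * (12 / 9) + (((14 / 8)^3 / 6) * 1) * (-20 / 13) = 18253 / 1248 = 14.63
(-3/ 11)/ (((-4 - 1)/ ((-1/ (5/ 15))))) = -9/ 55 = -0.16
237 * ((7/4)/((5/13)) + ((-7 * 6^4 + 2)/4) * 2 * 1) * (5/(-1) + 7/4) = 279166329/80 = 3489579.11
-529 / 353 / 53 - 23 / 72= -468395 / 1347048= -0.35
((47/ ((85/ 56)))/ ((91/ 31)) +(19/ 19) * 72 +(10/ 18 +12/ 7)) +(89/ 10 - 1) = 92.72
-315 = -315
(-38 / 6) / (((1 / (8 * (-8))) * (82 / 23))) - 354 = -29558 / 123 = -240.31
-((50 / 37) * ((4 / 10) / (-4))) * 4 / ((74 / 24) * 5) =48 / 1369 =0.04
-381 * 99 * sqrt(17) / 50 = -37719 * sqrt(17) / 50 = -3110.39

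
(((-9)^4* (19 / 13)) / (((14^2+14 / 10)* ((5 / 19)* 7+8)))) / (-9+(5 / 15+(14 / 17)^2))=-201324285 / 325847522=-0.62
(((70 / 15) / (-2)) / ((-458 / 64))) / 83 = 224 / 57021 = 0.00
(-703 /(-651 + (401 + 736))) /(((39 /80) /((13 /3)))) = -28120 /2187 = -12.86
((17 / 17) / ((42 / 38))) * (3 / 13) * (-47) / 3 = -3.27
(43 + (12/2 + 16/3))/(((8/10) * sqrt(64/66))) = 68.97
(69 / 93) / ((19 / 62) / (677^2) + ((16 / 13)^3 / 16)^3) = 223576081283874982 / 476949532676055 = 468.76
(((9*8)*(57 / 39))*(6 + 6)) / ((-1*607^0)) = -16416 / 13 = -1262.77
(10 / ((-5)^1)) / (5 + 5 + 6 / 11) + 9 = 511 / 58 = 8.81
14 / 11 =1.27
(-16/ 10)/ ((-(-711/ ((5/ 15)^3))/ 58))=-0.00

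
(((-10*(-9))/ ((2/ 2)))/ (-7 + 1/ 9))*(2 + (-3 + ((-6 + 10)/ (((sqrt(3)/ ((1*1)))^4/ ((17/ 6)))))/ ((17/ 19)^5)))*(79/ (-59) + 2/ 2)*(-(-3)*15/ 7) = 36411268500/ 1069319363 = 34.05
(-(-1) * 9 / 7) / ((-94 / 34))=-153 / 329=-0.47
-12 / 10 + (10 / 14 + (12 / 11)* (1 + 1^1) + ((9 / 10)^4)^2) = 16374597517 / 7700000000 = 2.13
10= 10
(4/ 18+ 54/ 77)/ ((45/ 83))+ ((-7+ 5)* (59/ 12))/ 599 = 12604891/ 7471926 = 1.69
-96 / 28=-24 / 7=-3.43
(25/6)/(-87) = -25/522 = -0.05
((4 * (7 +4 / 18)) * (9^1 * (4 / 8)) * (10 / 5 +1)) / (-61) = -390 / 61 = -6.39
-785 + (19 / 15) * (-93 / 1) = -902.80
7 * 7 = 49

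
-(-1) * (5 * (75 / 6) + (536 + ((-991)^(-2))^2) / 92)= 6062740707266447 / 88732444331612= 68.33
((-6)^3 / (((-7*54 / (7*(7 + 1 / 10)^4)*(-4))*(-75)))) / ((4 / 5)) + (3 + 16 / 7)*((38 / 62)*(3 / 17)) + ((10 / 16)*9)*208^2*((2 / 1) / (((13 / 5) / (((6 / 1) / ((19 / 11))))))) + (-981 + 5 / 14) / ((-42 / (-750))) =186286566081630797 / 294382200000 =632805.13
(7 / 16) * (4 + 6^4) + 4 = 2291 / 4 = 572.75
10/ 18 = 5/ 9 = 0.56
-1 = -1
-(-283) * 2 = 566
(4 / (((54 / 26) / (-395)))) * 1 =-20540 / 27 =-760.74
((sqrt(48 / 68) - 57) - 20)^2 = 5800.32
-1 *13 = -13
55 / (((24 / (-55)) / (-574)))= 868175 / 12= 72347.92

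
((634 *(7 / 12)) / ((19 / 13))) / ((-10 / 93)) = -894257 / 380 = -2353.31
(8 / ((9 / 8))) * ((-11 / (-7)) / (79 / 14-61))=-1408 / 6975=-0.20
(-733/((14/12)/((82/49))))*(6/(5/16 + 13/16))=-1923392/343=-5607.56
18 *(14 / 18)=14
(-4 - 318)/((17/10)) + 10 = -3050/17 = -179.41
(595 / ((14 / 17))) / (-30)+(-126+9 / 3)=-147.08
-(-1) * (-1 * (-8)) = 8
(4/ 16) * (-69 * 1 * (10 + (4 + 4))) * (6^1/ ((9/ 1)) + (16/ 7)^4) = -20845935/ 2401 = -8682.19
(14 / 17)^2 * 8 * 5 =7840 / 289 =27.13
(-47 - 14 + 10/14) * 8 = -3376/7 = -482.29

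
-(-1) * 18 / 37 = 18 / 37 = 0.49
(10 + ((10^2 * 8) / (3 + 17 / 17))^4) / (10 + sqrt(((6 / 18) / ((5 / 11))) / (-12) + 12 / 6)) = 2880000018000 / 17651-9600000060 * sqrt(1745) / 17651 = 140444015.80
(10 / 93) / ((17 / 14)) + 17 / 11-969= -16823462 / 17391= -967.37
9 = 9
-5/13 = -0.38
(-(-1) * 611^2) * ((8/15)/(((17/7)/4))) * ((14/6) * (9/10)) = 292683664/425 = 688667.44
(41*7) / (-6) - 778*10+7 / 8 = -187847 / 24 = -7826.96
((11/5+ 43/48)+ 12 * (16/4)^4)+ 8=739943/240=3083.10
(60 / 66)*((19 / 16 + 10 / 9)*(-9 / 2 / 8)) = -1655 / 1408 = -1.18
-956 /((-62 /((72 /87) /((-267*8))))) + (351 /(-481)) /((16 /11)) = -0.51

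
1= 1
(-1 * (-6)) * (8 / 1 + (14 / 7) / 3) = 52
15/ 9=1.67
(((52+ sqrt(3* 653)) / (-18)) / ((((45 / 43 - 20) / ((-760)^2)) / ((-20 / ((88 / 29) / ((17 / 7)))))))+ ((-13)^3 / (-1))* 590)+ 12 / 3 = -3061135600* sqrt(1959) / 112959 - 12757754794 / 112959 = -1312382.62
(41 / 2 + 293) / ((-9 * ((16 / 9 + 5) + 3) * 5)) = -57 / 80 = -0.71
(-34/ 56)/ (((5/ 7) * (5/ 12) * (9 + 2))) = -51/ 275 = -0.19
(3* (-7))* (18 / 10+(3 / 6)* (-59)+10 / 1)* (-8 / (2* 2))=-3717 / 5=-743.40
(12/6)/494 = 0.00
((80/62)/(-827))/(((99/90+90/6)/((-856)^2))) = -293094400/4127557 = -71.01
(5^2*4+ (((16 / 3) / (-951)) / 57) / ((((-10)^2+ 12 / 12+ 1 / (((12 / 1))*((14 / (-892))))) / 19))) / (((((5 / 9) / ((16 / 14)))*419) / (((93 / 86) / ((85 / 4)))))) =1706171268288 / 68288365363225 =0.02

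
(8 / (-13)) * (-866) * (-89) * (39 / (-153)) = 616592 / 51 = 12090.04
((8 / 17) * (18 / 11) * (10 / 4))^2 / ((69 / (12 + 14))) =1123200 / 804287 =1.40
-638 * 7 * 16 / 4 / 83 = -17864 / 83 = -215.23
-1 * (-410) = 410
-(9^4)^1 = -6561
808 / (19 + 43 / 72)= 58176 / 1411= 41.23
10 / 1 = 10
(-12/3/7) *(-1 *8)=32/7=4.57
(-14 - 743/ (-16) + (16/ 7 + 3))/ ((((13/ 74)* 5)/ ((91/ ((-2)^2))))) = 977.03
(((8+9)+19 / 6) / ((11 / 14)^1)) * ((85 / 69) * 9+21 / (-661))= 4313848 / 15203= 283.75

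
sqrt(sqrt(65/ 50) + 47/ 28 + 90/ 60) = 2.08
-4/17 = -0.24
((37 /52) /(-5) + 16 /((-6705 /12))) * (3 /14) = -19867 /542360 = -0.04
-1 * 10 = -10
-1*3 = -3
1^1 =1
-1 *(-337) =337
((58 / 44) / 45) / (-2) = -29 / 1980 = -0.01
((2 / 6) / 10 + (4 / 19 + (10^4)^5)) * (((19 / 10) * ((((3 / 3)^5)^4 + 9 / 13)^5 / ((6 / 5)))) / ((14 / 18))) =36719628000000000000089544356 / 12995255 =2825618119844512477830.53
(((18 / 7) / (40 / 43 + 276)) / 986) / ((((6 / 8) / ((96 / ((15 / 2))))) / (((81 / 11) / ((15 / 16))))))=3566592 / 2825247425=0.00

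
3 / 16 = 0.19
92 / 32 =23 / 8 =2.88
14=14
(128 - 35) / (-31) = -3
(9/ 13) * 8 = 72/ 13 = 5.54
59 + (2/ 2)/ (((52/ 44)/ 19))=976/ 13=75.08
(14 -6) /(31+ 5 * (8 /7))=56 /257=0.22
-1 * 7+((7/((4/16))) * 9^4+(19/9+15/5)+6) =1653409/9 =183712.11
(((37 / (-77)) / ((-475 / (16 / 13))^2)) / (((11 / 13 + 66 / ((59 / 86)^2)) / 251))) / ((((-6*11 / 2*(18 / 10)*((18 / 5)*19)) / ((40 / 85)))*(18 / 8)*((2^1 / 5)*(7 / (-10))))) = -132415680512 / 125481644565412358223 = -0.00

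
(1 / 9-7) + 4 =-26 / 9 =-2.89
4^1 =4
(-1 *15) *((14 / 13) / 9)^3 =-13720 / 533871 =-0.03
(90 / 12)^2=225 / 4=56.25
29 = 29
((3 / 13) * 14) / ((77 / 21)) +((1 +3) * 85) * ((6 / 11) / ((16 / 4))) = 6756 / 143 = 47.24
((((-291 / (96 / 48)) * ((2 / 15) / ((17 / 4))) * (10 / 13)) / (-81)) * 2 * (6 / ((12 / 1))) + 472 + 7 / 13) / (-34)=-8459687 / 608634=-13.90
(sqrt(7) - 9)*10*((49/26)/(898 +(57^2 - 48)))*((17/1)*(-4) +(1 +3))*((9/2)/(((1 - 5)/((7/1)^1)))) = -1111320/53287 +123480*sqrt(7)/53287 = -14.72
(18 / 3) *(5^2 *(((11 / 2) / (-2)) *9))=-7425 / 2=-3712.50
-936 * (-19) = 17784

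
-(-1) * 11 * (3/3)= 11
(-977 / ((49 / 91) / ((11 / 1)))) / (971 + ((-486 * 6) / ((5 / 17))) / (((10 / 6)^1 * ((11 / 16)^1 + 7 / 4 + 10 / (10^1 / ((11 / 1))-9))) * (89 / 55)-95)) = -33844291195 / 1829757377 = -18.50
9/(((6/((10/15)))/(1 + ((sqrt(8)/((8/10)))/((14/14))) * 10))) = 1 + 25 * sqrt(2) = 36.36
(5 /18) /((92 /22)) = 55 /828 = 0.07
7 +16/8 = 9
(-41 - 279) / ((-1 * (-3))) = -106.67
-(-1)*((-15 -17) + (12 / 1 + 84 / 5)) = -16 / 5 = -3.20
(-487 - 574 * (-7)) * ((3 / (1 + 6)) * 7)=10593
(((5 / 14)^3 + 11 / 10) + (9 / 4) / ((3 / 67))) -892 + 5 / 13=-149861609 / 178360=-840.22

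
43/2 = 21.50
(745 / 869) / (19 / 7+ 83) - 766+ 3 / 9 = -79842677 / 104280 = -765.66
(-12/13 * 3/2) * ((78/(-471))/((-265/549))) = -19764/41605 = -0.48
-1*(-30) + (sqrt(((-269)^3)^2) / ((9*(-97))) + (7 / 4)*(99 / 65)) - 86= -5073034231 / 226980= -22350.14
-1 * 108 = -108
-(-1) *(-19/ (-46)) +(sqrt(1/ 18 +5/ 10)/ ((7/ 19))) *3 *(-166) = 19/ 46 - 3154 *sqrt(5)/ 7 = -1007.10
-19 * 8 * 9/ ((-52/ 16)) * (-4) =-21888/ 13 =-1683.69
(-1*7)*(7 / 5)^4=-16807 / 625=-26.89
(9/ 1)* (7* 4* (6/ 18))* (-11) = -924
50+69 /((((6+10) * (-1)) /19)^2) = 37709 /256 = 147.30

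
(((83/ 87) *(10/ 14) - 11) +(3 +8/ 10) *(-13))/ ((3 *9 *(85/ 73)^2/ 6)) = -1938082694/ 198001125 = -9.79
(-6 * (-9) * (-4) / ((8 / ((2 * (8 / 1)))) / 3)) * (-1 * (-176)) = -228096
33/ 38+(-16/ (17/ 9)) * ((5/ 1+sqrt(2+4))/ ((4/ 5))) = -33639/ 646-180 * sqrt(6)/ 17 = -78.01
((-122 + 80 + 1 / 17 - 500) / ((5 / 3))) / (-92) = 27639 / 7820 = 3.53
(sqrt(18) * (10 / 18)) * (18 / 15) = 2 * sqrt(2) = 2.83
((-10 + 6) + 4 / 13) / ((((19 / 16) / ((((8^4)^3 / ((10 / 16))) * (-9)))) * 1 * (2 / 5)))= 1899956092796928 / 247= 7692129930351.94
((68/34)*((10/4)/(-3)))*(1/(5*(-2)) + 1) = -3/2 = -1.50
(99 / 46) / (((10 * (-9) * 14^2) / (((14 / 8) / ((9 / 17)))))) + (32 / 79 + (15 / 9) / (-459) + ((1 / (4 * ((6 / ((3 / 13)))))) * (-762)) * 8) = -58.21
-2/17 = -0.12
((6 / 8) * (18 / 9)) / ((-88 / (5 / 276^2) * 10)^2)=0.00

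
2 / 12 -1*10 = -59 / 6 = -9.83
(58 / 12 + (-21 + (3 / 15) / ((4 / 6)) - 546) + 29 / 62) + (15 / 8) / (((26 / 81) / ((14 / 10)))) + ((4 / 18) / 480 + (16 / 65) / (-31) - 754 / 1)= -28447907 / 21762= -1307.23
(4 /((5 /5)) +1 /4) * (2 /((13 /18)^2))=2754 /169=16.30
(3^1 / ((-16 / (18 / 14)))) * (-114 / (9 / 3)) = 513 / 56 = 9.16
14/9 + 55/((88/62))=1451/36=40.31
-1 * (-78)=78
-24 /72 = -1 /3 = -0.33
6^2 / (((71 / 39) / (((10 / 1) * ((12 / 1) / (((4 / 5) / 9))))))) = 1895400 / 71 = 26695.77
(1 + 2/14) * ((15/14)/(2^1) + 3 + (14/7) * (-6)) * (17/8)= -4029/196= -20.56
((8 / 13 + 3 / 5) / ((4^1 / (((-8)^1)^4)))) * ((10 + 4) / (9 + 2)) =1132544 / 715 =1583.98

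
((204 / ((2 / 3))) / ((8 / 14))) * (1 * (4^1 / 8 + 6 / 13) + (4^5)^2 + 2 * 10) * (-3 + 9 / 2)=87597692973 / 104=842285509.36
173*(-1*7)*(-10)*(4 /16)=6055 /2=3027.50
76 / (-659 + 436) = -76 / 223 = -0.34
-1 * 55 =-55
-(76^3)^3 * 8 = -676725150772625408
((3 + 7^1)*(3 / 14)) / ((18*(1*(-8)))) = -5 / 336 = -0.01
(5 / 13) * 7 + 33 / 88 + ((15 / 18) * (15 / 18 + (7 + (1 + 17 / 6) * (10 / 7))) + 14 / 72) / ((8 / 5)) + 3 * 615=168816 / 91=1855.12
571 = 571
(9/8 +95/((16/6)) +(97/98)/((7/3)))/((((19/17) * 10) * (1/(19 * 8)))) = 867051/1715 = 505.57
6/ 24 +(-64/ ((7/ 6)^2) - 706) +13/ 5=-750.17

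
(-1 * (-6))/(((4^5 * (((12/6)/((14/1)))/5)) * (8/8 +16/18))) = 945/8704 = 0.11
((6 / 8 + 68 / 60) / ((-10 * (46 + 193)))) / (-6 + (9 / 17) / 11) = 0.00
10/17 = 0.59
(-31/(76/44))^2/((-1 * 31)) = -3751/361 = -10.39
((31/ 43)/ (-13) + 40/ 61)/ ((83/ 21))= 0.15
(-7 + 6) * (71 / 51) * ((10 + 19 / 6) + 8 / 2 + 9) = -11147 / 306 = -36.43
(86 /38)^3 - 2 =65789 /6859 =9.59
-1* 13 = -13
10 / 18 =5 / 9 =0.56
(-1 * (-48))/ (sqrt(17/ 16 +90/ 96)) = 24 * sqrt(2) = 33.94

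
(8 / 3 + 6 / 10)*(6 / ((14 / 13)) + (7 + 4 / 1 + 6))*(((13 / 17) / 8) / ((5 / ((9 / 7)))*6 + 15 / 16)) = 28756 / 99025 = 0.29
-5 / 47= -0.11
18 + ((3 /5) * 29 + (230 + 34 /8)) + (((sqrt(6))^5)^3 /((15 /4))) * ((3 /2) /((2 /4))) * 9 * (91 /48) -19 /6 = 15989 /60 + 19105632 * sqrt(6) /5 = 9360076.41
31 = 31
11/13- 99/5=-1232/65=-18.95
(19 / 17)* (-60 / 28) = -285 / 119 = -2.39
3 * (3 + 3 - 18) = -36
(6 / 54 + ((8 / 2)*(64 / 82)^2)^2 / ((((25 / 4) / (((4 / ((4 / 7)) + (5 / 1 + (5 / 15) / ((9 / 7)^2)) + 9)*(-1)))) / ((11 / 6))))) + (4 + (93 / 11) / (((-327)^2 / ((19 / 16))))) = -3533616549873256049 / 107688326396151600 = -32.81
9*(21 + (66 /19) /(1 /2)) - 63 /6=241.03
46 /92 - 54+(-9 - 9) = -143 /2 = -71.50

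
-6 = -6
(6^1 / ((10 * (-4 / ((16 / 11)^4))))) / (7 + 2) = -16384 / 219615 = -0.07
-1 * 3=-3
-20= -20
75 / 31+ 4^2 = 571 / 31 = 18.42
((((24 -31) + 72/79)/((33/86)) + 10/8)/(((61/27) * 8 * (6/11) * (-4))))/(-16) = -457287/19738624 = -0.02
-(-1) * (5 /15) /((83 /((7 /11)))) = 7 /2739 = 0.00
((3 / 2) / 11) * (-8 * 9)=-108 / 11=-9.82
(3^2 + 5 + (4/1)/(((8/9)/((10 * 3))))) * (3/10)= 447/10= 44.70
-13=-13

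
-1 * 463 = -463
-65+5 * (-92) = -525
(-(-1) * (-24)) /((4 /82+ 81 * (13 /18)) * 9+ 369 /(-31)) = -20336 /436407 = -0.05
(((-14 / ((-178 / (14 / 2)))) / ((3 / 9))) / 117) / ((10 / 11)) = 0.02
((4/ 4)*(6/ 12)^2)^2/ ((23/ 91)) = 91/ 368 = 0.25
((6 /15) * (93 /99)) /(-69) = -62 /11385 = -0.01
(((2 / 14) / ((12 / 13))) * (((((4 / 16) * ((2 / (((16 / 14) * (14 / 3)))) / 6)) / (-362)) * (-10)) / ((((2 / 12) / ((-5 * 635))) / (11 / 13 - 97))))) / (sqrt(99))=9921875 * sqrt(11) / 2675904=12.30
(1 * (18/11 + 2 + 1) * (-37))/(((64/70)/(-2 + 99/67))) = 2311575/23584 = 98.01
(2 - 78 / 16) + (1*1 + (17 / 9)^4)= 569753 / 52488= 10.85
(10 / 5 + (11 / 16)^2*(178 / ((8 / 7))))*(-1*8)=-77431 / 128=-604.93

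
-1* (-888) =888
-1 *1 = -1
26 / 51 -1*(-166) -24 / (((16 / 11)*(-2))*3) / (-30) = 339493 / 2040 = 166.42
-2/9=-0.22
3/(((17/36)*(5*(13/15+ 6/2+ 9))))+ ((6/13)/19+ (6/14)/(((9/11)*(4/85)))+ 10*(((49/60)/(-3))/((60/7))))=67003799683/6126676920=10.94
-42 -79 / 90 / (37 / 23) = -141677 / 3330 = -42.55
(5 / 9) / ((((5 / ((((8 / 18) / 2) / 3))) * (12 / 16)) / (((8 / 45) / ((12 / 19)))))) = 304 / 98415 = 0.00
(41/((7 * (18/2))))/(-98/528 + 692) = 3608/3835419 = 0.00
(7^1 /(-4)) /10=-7 /40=-0.18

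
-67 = -67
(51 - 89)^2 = 1444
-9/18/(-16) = 1/32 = 0.03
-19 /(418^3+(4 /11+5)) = -0.00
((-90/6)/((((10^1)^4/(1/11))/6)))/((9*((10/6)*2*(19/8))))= -3/261250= -0.00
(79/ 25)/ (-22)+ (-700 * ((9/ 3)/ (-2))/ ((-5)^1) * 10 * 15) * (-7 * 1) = 121274921/ 550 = 220499.86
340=340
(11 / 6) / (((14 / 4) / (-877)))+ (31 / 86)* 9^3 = -355063 / 1806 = -196.60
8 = 8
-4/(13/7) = -28/13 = -2.15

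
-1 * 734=-734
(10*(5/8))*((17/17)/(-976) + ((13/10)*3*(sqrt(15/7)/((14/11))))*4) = -25/3904 + 2145*sqrt(105)/196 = 112.13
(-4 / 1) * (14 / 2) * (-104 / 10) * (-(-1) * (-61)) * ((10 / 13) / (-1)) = 13664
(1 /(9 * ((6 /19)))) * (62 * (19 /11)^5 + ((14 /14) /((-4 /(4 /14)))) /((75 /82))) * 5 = 1531217967821 /913159170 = 1676.84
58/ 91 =0.64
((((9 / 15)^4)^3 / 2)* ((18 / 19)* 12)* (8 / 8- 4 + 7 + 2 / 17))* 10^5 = 25713241344 / 5046875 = 5094.88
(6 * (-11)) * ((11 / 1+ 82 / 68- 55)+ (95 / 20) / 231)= 671887 / 238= 2823.05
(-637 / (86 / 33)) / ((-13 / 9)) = 169.22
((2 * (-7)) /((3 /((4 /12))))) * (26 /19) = -364 /171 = -2.13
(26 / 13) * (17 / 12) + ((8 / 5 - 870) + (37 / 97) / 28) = -35262631 / 40740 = -865.55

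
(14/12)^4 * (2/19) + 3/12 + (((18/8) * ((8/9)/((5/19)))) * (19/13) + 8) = 15647639/800280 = 19.55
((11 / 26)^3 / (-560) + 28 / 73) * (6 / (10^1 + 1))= 826483551 / 3951787840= 0.21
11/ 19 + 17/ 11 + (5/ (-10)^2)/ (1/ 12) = 2847/ 1045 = 2.72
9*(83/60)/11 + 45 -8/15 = 45.60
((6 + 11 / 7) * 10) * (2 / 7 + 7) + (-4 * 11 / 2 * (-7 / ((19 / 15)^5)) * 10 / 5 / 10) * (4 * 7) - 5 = 98411676715 / 121328851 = 811.12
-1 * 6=-6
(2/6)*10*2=20/3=6.67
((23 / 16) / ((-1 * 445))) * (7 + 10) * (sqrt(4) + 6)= -391 / 890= -0.44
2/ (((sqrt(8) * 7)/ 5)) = 5 * sqrt(2)/ 14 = 0.51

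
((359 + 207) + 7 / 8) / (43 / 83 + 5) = 376405 / 3664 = 102.73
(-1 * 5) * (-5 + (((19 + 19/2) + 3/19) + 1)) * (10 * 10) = -234250/19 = -12328.95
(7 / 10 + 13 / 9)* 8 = 772 / 45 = 17.16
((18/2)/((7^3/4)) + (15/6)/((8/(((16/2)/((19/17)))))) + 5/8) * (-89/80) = -13766253/4170880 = -3.30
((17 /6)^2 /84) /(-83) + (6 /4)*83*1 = 31248215 /250992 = 124.50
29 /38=0.76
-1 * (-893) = 893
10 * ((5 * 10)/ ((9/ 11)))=5500/ 9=611.11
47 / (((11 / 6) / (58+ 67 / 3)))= 22654 / 11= 2059.45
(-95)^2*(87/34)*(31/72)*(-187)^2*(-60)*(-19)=1585494717125/4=396373679281.25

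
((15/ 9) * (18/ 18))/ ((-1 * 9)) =-5/ 27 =-0.19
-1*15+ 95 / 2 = 65 / 2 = 32.50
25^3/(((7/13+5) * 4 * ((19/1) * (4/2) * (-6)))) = -203125/65664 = -3.09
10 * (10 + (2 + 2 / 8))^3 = 588245 / 32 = 18382.66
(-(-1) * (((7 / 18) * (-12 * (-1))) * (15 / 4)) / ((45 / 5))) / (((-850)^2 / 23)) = 161 / 2601000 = 0.00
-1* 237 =-237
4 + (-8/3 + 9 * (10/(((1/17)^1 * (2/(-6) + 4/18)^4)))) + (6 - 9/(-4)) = 120460075/12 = 10038339.58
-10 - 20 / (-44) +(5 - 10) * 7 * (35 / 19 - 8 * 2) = 101570 / 209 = 485.98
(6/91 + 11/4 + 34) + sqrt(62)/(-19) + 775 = 811.40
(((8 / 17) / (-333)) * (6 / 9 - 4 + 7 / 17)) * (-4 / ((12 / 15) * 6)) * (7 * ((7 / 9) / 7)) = -20860 / 7795197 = -0.00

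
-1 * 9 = -9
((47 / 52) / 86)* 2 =47 / 2236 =0.02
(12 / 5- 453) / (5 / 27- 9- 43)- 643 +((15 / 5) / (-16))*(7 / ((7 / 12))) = -17810771 / 27980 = -636.55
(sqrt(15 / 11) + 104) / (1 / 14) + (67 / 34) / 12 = 14 * sqrt(165) / 11 + 594115 / 408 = 1472.51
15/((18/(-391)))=-1955/6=-325.83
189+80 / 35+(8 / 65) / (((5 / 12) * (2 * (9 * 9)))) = 11749837 / 61425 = 191.29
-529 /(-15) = 35.27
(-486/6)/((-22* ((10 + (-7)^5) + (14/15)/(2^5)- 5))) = -9720/44357203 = -0.00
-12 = -12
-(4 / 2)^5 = -32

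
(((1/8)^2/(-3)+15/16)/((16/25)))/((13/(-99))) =-147675/13312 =-11.09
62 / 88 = 31 / 44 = 0.70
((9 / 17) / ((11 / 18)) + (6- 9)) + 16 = 2593 / 187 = 13.87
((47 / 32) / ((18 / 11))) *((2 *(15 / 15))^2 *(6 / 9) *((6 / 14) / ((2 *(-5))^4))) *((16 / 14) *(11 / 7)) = 5687 / 30870000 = 0.00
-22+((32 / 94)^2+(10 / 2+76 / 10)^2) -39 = 5405196 / 55225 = 97.88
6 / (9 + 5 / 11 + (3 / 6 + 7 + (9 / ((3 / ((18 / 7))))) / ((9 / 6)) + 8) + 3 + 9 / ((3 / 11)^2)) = 924 / 23731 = 0.04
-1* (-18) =18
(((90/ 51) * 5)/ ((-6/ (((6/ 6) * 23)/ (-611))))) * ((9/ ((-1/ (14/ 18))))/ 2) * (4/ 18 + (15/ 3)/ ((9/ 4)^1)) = -44275/ 93483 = -0.47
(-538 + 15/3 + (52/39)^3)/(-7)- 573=-93970/189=-497.20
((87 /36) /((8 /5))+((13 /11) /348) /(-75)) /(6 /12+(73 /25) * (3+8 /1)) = 3469021 /74921616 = 0.05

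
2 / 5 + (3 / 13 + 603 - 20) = 37936 / 65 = 583.63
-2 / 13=-0.15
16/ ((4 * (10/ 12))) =24/ 5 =4.80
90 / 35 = 18 / 7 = 2.57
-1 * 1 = -1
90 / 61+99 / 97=14769 / 5917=2.50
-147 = -147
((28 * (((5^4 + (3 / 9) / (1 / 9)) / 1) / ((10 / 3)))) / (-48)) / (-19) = 1099 / 190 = 5.78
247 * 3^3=6669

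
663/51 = 13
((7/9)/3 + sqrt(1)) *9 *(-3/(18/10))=-170/9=-18.89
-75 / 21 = -25 / 7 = -3.57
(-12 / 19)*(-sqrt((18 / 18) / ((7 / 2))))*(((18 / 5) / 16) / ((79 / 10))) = 27*sqrt(14) / 10507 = 0.01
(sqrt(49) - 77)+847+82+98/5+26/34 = 74746/85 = 879.36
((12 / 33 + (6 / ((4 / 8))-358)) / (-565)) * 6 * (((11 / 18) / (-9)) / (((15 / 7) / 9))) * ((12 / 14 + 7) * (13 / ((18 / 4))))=-23.76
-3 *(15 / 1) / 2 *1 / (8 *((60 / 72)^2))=-81 / 20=-4.05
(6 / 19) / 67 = 6 / 1273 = 0.00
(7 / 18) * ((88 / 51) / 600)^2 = 847 / 263351250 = 0.00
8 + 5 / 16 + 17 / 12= 467 / 48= 9.73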